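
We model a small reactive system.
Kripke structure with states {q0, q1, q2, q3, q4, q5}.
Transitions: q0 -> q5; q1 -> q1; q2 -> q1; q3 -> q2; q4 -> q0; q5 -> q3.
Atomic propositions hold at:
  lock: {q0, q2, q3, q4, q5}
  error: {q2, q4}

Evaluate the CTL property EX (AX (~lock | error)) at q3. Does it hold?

Sat(~lock) = {q1}
Sat(~lock | error) = {q1, q2, q4}
Sat(AX (~lock | error)) = {s : every successor in {q1, q2, q4}} = {q1, q2, q3}
Sat(EX (AX (~lock | error))) = {s : some successor in {q1, q2, q3}} = {q1, q2, q3, q5}
q3 ∈ Sat(EX (AX (~lock | error))) = {q1, q2, q3, q5}, so the formula holds at q3.

Yes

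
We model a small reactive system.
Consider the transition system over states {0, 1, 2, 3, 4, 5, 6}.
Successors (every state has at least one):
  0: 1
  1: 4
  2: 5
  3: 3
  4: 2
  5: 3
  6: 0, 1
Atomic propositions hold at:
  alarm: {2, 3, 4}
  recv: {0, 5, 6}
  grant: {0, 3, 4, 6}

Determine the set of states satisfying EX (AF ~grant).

Sat(~grant) = {1, 2, 5}
AF ~grant: least fixpoint, start Z0 = {1, 2, 5}, add states with every successor in Z. Z1 = {0, 1, 2, 4, 5}; Z2 = {0, 1, 2, 4, 5, 6}; fixed.
Sat(AF ~grant) = {0, 1, 2, 4, 5, 6}
Sat(EX (AF ~grant)) = {s : some successor in {0, 1, 2, 4, 5, 6}} = {0, 1, 2, 4, 6}

{0, 1, 2, 4, 6}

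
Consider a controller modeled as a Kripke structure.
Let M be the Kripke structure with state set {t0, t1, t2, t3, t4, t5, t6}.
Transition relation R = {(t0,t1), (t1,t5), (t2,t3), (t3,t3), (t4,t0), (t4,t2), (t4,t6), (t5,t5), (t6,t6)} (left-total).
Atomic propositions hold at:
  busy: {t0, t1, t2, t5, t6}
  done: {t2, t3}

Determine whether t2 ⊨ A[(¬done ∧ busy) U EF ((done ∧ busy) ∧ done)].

Yes

Sat(¬done) = {t0, t1, t4, t5, t6}
Sat(¬done ∧ busy) = {t0, t1, t5, t6}
Sat(done ∧ busy) = {t2}
Sat((done ∧ busy) ∧ done) = {t2}
EF ((done ∧ busy) ∧ done): least fixpoint, start Z0 = {t2}, add states with some successor in Z. Z1 = {t2, t4}; fixed.
Sat(EF ((done ∧ busy) ∧ done)) = {t2, t4}
A[(¬done ∧ busy) U EF ((done ∧ busy) ∧ done)]: least fixpoint, start Z0 = Sat(EF ((done ∧ busy) ∧ done)) = {t2, t4}, add states in Sat(¬done ∧ busy) with every successor in Z. Already a fixed point.
Sat(A[(¬done ∧ busy) U EF ((done ∧ busy) ∧ done)]) = {t2, t4}
t2 ∈ Sat(A[(¬done ∧ busy) U EF ((done ∧ busy) ∧ done)]) = {t2, t4}, so the formula holds at t2.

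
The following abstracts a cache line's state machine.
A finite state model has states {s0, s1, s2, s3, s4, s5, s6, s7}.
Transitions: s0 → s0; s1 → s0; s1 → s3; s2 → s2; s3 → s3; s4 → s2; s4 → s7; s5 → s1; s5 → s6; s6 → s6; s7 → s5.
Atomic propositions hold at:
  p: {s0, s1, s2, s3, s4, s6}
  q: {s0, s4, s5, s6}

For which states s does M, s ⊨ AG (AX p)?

Sat(AX p) = {s : every successor in {s0, s1, s2, s3, s4, s6}} = {s0, s1, s2, s3, s5, s6}
AG (AX p): greatest fixpoint, start Z0 = {s0, s1, s2, s3, s5, s6}, keep only states in Sat with every successor in Z. Already a fixed point.
Sat(AG (AX p)) = {s0, s1, s2, s3, s5, s6}

{s0, s1, s2, s3, s5, s6}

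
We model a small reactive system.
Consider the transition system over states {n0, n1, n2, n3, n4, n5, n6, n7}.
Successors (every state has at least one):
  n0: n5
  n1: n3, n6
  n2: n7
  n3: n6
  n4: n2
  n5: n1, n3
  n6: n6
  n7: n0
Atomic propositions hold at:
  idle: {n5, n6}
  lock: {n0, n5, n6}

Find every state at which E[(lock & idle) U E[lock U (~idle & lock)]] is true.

Sat(lock & idle) = {n5, n6}
Sat(~idle) = {n0, n1, n2, n3, n4, n7}
Sat(~idle & lock) = {n0}
E[lock U (~idle & lock)]: least fixpoint, start Z0 = Sat((~idle & lock)) = {n0}, add states in Sat(lock) with some successor in Z. Already a fixed point.
Sat(E[lock U (~idle & lock)]) = {n0}
E[(lock & idle) U E[lock U (~idle & lock)]]: least fixpoint, start Z0 = Sat(E[lock U (~idle & lock)]) = {n0}, add states in Sat(lock & idle) with some successor in Z. Already a fixed point.
Sat(E[(lock & idle) U E[lock U (~idle & lock)]]) = {n0}

{n0}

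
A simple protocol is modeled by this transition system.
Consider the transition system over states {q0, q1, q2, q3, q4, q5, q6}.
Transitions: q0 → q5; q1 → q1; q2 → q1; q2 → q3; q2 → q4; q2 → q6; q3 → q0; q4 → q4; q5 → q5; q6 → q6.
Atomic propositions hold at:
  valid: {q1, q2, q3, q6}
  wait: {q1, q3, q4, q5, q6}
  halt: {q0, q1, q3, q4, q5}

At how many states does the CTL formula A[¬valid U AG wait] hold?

Sat(¬valid) = {q0, q4, q5}
AG wait: greatest fixpoint, start Z0 = {q1, q3, q4, q5, q6}, keep only states in Sat with every successor in Z. Z1 = {q1, q4, q5, q6}; fixed.
Sat(AG wait) = {q1, q4, q5, q6}
A[¬valid U AG wait]: least fixpoint, start Z0 = Sat(AG wait) = {q1, q4, q5, q6}, add states in Sat(¬valid) with every successor in Z. Z1 = {q0, q1, q4, q5, q6}; fixed.
Sat(A[¬valid U AG wait]) = {q0, q1, q4, q5, q6}
|Sat(A[¬valid U AG wait])| = |{q0, q1, q4, q5, q6}| = 5.

5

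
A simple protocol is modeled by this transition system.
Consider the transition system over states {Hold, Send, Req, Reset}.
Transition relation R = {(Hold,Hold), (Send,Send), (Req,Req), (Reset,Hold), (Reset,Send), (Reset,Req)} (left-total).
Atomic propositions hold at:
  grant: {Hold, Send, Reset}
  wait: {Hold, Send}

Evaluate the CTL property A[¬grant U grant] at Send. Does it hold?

Sat(¬grant) = {Req}
A[¬grant U grant]: least fixpoint, start Z0 = Sat(grant) = {Hold, Send, Reset}, add states in Sat(¬grant) with every successor in Z. Already a fixed point.
Sat(A[¬grant U grant]) = {Hold, Send, Reset}
Send ∈ Sat(A[¬grant U grant]) = {Hold, Send, Reset}, so the formula holds at Send.

Yes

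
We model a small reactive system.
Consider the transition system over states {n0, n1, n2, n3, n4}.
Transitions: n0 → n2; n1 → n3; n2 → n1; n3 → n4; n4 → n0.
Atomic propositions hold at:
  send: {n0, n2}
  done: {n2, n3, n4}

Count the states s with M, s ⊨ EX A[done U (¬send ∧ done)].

2

Sat(¬send) = {n1, n3, n4}
Sat(¬send ∧ done) = {n3, n4}
A[done U (¬send ∧ done)]: least fixpoint, start Z0 = Sat((¬send ∧ done)) = {n3, n4}, add states in Sat(done) with every successor in Z. Already a fixed point.
Sat(A[done U (¬send ∧ done)]) = {n3, n4}
Sat(EX A[done U (¬send ∧ done)]) = {s : some successor in {n3, n4}} = {n1, n3}
|Sat(EX A[done U (¬send ∧ done)])| = |{n1, n3}| = 2.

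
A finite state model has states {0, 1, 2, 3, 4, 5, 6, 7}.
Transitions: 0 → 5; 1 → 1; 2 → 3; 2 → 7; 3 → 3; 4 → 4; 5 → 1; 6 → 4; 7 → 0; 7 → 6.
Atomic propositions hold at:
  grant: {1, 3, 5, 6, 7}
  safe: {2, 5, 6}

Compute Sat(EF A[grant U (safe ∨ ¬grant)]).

Sat(¬grant) = {0, 2, 4}
Sat(safe ∨ ¬grant) = {0, 2, 4, 5, 6}
A[grant U (safe ∨ ¬grant)]: least fixpoint, start Z0 = Sat((safe ∨ ¬grant)) = {0, 2, 4, 5, 6}, add states in Sat(grant) with every successor in Z. Z1 = {0, 2, 4, 5, 6, 7}; fixed.
Sat(A[grant U (safe ∨ ¬grant)]) = {0, 2, 4, 5, 6, 7}
EF A[grant U (safe ∨ ¬grant)]: least fixpoint, start Z0 = {0, 2, 4, 5, 6, 7}, add states with some successor in Z. Already a fixed point.
Sat(EF A[grant U (safe ∨ ¬grant)]) = {0, 2, 4, 5, 6, 7}

{0, 2, 4, 5, 6, 7}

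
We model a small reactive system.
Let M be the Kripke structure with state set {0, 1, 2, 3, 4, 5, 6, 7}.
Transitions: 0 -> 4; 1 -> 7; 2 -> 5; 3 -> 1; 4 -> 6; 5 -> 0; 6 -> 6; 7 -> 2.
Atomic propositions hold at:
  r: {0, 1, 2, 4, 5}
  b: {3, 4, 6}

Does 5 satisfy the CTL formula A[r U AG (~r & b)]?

Sat(~r) = {3, 6, 7}
Sat(~r & b) = {3, 6}
AG (~r & b): greatest fixpoint, start Z0 = {3, 6}, keep only states in Sat with every successor in Z. Z1 = {6}; fixed.
Sat(AG (~r & b)) = {6}
A[r U AG (~r & b)]: least fixpoint, start Z0 = Sat(AG (~r & b)) = {6}, add states in Sat(r) with every successor in Z. Z1 = {4, 6}; Z2 = {0, 4, 6}; Z3 = {0, 4, 5, 6}; Z4 = {0, 2, 4, 5, 6}; fixed.
Sat(A[r U AG (~r & b)]) = {0, 2, 4, 5, 6}
5 ∈ Sat(A[r U AG (~r & b)]) = {0, 2, 4, 5, 6}, so the formula holds at 5.

Yes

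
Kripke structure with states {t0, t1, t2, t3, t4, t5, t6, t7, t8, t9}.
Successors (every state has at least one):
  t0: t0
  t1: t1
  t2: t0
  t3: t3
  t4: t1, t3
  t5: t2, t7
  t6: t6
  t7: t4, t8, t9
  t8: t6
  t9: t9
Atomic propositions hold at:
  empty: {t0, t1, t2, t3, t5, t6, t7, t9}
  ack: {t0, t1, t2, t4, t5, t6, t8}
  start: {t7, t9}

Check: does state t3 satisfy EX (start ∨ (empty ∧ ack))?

No

Sat(empty ∧ ack) = {t0, t1, t2, t5, t6}
Sat(start ∨ (empty ∧ ack)) = {t0, t1, t2, t5, t6, t7, t9}
Sat(EX (start ∨ (empty ∧ ack))) = {s : some successor in {t0, t1, t2, t5, t6, t7, t9}} = {t0, t1, t2, t4, t5, t6, t7, t8, t9}
t3 ∉ Sat(EX (start ∨ (empty ∧ ack))) = {t0, t1, t2, t4, t5, t6, t7, t8, t9}, so the formula does not hold at t3.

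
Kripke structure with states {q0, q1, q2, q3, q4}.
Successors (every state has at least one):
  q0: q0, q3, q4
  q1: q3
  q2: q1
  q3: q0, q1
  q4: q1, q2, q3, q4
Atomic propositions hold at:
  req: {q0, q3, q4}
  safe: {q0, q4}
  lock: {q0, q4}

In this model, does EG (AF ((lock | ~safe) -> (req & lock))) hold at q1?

Sat(~safe) = {q1, q2, q3}
Sat(lock | ~safe) = {q0, q1, q2, q3, q4}
Sat(req & lock) = {q0, q4}
Sat((lock | ~safe) -> (req & lock)) = {q0, q4}
AF ((lock | ~safe) -> (req & lock)): least fixpoint, start Z0 = {q0, q4}, add states with every successor in Z. Already a fixed point.
Sat(AF ((lock | ~safe) -> (req & lock))) = {q0, q4}
EG (AF ((lock | ~safe) -> (req & lock))): greatest fixpoint, start Z0 = {q0, q4}, keep only states in Sat with some successor in Z. Already a fixed point.
Sat(EG (AF ((lock | ~safe) -> (req & lock)))) = {q0, q4}
q1 ∉ Sat(EG (AF ((lock | ~safe) -> (req & lock)))) = {q0, q4}, so the formula does not hold at q1.

No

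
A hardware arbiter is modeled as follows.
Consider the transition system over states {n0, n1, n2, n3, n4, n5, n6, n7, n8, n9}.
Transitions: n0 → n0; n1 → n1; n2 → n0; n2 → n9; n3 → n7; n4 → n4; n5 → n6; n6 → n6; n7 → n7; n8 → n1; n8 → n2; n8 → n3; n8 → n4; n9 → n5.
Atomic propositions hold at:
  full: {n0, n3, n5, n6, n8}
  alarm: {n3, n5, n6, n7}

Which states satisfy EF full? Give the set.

{n0, n2, n3, n5, n6, n8, n9}

EF full: least fixpoint, start Z0 = {n0, n3, n5, n6, n8}, add states with some successor in Z. Z1 = {n0, n2, n3, n5, n6, n8, n9}; fixed.
Sat(EF full) = {n0, n2, n3, n5, n6, n8, n9}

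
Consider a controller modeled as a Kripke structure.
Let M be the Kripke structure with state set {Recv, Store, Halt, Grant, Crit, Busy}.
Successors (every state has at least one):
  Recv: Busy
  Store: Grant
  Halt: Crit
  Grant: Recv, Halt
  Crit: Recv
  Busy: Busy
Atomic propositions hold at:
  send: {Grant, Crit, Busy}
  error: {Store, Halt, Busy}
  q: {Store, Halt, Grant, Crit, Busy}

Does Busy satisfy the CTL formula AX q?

Sat(AX q) = {s : every successor in {Store, Halt, Grant, Crit, Busy}} = {Recv, Store, Halt, Busy}
Busy ∈ Sat(AX q) = {Recv, Store, Halt, Busy}, so the formula holds at Busy.

Yes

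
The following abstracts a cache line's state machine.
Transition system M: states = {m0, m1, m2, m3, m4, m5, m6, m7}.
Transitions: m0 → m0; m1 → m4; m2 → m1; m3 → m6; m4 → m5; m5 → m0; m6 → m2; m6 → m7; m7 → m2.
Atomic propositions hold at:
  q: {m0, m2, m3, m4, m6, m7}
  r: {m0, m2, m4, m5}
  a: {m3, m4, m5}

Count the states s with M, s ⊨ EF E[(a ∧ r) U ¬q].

Sat(a ∧ r) = {m4, m5}
Sat(¬q) = {m1, m5}
E[(a ∧ r) U ¬q]: least fixpoint, start Z0 = Sat(¬q) = {m1, m5}, add states in Sat(a ∧ r) with some successor in Z. Z1 = {m1, m4, m5}; fixed.
Sat(E[(a ∧ r) U ¬q]) = {m1, m4, m5}
EF E[(a ∧ r) U ¬q]: least fixpoint, start Z0 = {m1, m4, m5}, add states with some successor in Z. Z1 = {m1, m2, m4, m5}; Z2 = {m1, m2, m4, m5, m6, m7}; Z3 = {m1, m2, m3, m4, m5, m6, m7}; fixed.
Sat(EF E[(a ∧ r) U ¬q]) = {m1, m2, m3, m4, m5, m6, m7}
|Sat(EF E[(a ∧ r) U ¬q])| = |{m1, m2, m3, m4, m5, m6, m7}| = 7.

7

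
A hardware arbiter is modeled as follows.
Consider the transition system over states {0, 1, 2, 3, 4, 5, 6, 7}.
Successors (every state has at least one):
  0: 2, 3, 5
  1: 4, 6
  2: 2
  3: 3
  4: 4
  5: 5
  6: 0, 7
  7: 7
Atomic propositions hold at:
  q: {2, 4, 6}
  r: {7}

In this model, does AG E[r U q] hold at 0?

E[r U q]: least fixpoint, start Z0 = Sat(q) = {2, 4, 6}, add states in Sat(r) with some successor in Z. Already a fixed point.
Sat(E[r U q]) = {2, 4, 6}
AG E[r U q]: greatest fixpoint, start Z0 = {2, 4, 6}, keep only states in Sat with every successor in Z. Z1 = {2, 4}; fixed.
Sat(AG E[r U q]) = {2, 4}
0 ∉ Sat(AG E[r U q]) = {2, 4}, so the formula does not hold at 0.

No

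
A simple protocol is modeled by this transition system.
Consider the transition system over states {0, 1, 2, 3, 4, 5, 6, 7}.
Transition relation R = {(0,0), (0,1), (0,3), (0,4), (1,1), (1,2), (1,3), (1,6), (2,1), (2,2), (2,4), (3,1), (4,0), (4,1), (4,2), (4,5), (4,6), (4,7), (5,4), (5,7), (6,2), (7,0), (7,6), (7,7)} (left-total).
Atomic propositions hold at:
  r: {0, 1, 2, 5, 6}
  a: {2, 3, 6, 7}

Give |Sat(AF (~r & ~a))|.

Sat(~r) = {3, 4, 7}
Sat(~a) = {0, 1, 4, 5}
Sat(~r & ~a) = {4}
AF (~r & ~a): least fixpoint, start Z0 = {4}, add states with every successor in Z. Already a fixed point.
Sat(AF (~r & ~a)) = {4}
|Sat(AF (~r & ~a))| = |{4}| = 1.

1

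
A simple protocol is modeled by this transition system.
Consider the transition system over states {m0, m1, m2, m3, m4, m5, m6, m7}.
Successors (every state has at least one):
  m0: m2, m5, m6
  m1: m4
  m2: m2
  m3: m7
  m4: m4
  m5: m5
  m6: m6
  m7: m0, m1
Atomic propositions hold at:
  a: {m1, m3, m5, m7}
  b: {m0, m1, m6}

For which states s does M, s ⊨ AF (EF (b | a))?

{m0, m1, m3, m5, m6, m7}

Sat(b | a) = {m0, m1, m3, m5, m6, m7}
EF (b | a): least fixpoint, start Z0 = {m0, m1, m3, m5, m6, m7}, add states with some successor in Z. Already a fixed point.
Sat(EF (b | a)) = {m0, m1, m3, m5, m6, m7}
AF (EF (b | a)): least fixpoint, start Z0 = {m0, m1, m3, m5, m6, m7}, add states with every successor in Z. Already a fixed point.
Sat(AF (EF (b | a))) = {m0, m1, m3, m5, m6, m7}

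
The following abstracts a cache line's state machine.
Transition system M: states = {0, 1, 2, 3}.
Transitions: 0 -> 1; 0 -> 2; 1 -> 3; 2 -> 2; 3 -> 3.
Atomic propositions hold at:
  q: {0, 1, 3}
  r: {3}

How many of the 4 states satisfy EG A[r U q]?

A[r U q]: least fixpoint, start Z0 = Sat(q) = {0, 1, 3}, add states in Sat(r) with every successor in Z. Already a fixed point.
Sat(A[r U q]) = {0, 1, 3}
EG A[r U q]: greatest fixpoint, start Z0 = {0, 1, 3}, keep only states in Sat with some successor in Z. Already a fixed point.
Sat(EG A[r U q]) = {0, 1, 3}
|Sat(EG A[r U q])| = |{0, 1, 3}| = 3.

3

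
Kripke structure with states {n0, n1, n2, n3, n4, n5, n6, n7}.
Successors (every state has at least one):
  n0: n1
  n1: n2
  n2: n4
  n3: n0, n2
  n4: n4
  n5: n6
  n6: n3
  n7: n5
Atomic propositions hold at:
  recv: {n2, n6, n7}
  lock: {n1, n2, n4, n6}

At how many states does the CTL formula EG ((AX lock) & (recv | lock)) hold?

3

Sat(AX lock) = {s : every successor in {n1, n2, n4, n6}} = {n0, n1, n2, n4, n5}
Sat(recv | lock) = {n1, n2, n4, n6, n7}
Sat((AX lock) & (recv | lock)) = {n1, n2, n4}
EG ((AX lock) & (recv | lock)): greatest fixpoint, start Z0 = {n1, n2, n4}, keep only states in Sat with some successor in Z. Already a fixed point.
Sat(EG ((AX lock) & (recv | lock))) = {n1, n2, n4}
|Sat(EG ((AX lock) & (recv | lock)))| = |{n1, n2, n4}| = 3.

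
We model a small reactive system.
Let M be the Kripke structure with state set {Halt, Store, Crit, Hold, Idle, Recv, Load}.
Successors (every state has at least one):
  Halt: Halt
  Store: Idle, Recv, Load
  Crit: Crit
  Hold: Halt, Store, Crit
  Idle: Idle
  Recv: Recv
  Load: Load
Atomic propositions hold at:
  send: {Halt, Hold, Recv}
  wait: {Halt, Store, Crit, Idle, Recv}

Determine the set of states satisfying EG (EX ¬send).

{Store, Crit, Hold, Idle, Load}

Sat(¬send) = {Store, Crit, Idle, Load}
Sat(EX ¬send) = {s : some successor in {Store, Crit, Idle, Load}} = {Store, Crit, Hold, Idle, Load}
EG (EX ¬send): greatest fixpoint, start Z0 = {Store, Crit, Hold, Idle, Load}, keep only states in Sat with some successor in Z. Already a fixed point.
Sat(EG (EX ¬send)) = {Store, Crit, Hold, Idle, Load}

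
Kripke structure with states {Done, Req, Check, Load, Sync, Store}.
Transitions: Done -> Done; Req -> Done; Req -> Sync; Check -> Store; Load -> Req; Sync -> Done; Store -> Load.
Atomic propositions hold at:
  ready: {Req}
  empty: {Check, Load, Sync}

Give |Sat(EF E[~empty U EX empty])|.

Sat(~empty) = {Done, Req, Store}
Sat(EX empty) = {s : some successor in {Check, Load, Sync}} = {Req, Store}
E[~empty U EX empty]: least fixpoint, start Z0 = Sat(EX empty) = {Req, Store}, add states in Sat(~empty) with some successor in Z. Already a fixed point.
Sat(E[~empty U EX empty]) = {Req, Store}
EF E[~empty U EX empty]: least fixpoint, start Z0 = {Req, Store}, add states with some successor in Z. Z1 = {Req, Check, Load, Store}; fixed.
Sat(EF E[~empty U EX empty]) = {Req, Check, Load, Store}
|Sat(EF E[~empty U EX empty])| = |{Req, Check, Load, Store}| = 4.

4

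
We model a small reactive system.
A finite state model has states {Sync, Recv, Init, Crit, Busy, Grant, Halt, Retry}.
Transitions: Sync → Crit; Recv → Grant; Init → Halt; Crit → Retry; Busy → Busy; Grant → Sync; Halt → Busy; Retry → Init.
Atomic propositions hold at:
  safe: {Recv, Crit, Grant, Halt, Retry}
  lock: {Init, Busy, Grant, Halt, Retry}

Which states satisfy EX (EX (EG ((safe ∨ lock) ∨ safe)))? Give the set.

{Sync, Init, Crit, Busy, Grant, Halt, Retry}

Sat(safe ∨ lock) = {Recv, Init, Crit, Busy, Grant, Halt, Retry}
Sat((safe ∨ lock) ∨ safe) = {Recv, Init, Crit, Busy, Grant, Halt, Retry}
EG ((safe ∨ lock) ∨ safe): greatest fixpoint, start Z0 = {Recv, Init, Crit, Busy, Grant, Halt, Retry}, keep only states in Sat with some successor in Z. Z1 = {Recv, Init, Crit, Busy, Halt, Retry}; Z2 = {Init, Crit, Busy, Halt, Retry}; fixed.
Sat(EG ((safe ∨ lock) ∨ safe)) = {Init, Crit, Busy, Halt, Retry}
Sat(EX (EG ((safe ∨ lock) ∨ safe))) = {s : some successor in {Init, Crit, Busy, Halt, Retry}} = {Sync, Init, Crit, Busy, Halt, Retry}
Sat(EX (EX (EG ((safe ∨ lock) ∨ safe)))) = {s : some successor in {Sync, Init, Crit, Busy, Halt, Retry}} = {Sync, Init, Crit, Busy, Grant, Halt, Retry}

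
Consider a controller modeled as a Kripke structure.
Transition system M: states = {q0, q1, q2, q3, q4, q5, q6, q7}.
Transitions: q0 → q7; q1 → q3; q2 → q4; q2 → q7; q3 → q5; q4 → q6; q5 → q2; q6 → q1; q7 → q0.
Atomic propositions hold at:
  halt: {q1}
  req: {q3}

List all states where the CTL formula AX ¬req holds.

{q0, q2, q3, q4, q5, q6, q7}

Sat(¬req) = {q0, q1, q2, q4, q5, q6, q7}
Sat(AX ¬req) = {s : every successor in {q0, q1, q2, q4, q5, q6, q7}} = {q0, q2, q3, q4, q5, q6, q7}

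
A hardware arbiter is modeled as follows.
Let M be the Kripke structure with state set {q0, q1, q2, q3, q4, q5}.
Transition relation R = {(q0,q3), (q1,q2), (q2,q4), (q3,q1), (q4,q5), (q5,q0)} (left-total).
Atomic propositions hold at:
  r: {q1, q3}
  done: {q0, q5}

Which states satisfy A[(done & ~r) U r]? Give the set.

{q0, q1, q3, q5}

Sat(~r) = {q0, q2, q4, q5}
Sat(done & ~r) = {q0, q5}
A[(done & ~r) U r]: least fixpoint, start Z0 = Sat(r) = {q1, q3}, add states in Sat(done & ~r) with every successor in Z. Z1 = {q0, q1, q3}; Z2 = {q0, q1, q3, q5}; fixed.
Sat(A[(done & ~r) U r]) = {q0, q1, q3, q5}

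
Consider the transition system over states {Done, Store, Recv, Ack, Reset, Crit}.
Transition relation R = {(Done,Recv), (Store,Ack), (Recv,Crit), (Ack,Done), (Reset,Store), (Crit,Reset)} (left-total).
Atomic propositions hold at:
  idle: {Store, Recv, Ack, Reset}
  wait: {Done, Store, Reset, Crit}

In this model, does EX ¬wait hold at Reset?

Sat(¬wait) = {Recv, Ack}
Sat(EX ¬wait) = {s : some successor in {Recv, Ack}} = {Done, Store}
Reset ∉ Sat(EX ¬wait) = {Done, Store}, so the formula does not hold at Reset.

No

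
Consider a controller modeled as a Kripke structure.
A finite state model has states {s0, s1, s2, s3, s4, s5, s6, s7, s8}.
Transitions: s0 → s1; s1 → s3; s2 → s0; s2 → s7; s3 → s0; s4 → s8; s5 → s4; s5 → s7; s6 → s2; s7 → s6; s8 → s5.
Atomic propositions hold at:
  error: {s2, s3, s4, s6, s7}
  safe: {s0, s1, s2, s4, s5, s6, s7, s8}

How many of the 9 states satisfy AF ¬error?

6

Sat(¬error) = {s0, s1, s5, s8}
AF ¬error: least fixpoint, start Z0 = {s0, s1, s5, s8}, add states with every successor in Z. Z1 = {s0, s1, s3, s4, s5, s8}; fixed.
Sat(AF ¬error) = {s0, s1, s3, s4, s5, s8}
|Sat(AF ¬error)| = |{s0, s1, s3, s4, s5, s8}| = 6.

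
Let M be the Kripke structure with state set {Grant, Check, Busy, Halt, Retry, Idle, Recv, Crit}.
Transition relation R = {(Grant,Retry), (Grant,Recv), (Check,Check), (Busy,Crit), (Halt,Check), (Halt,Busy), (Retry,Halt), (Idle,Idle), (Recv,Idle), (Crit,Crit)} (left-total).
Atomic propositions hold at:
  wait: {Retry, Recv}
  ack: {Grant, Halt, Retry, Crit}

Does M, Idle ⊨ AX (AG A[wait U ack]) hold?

No

A[wait U ack]: least fixpoint, start Z0 = Sat(ack) = {Grant, Halt, Retry, Crit}, add states in Sat(wait) with every successor in Z. Already a fixed point.
Sat(A[wait U ack]) = {Grant, Halt, Retry, Crit}
AG A[wait U ack]: greatest fixpoint, start Z0 = {Grant, Halt, Retry, Crit}, keep only states in Sat with every successor in Z. Z1 = {Retry, Crit}; Z2 = {Crit}; fixed.
Sat(AG A[wait U ack]) = {Crit}
Sat(AX (AG A[wait U ack])) = {s : every successor in {Crit}} = {Busy, Crit}
Idle ∉ Sat(AX (AG A[wait U ack])) = {Busy, Crit}, so the formula does not hold at Idle.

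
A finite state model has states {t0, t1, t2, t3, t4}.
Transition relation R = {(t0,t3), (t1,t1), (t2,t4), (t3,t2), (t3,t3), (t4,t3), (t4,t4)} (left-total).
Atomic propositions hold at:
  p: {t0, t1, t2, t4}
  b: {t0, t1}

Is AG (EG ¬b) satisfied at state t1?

No

Sat(¬b) = {t2, t3, t4}
EG ¬b: greatest fixpoint, start Z0 = {t2, t3, t4}, keep only states in Sat with some successor in Z. Already a fixed point.
Sat(EG ¬b) = {t2, t3, t4}
AG (EG ¬b): greatest fixpoint, start Z0 = {t2, t3, t4}, keep only states in Sat with every successor in Z. Already a fixed point.
Sat(AG (EG ¬b)) = {t2, t3, t4}
t1 ∉ Sat(AG (EG ¬b)) = {t2, t3, t4}, so the formula does not hold at t1.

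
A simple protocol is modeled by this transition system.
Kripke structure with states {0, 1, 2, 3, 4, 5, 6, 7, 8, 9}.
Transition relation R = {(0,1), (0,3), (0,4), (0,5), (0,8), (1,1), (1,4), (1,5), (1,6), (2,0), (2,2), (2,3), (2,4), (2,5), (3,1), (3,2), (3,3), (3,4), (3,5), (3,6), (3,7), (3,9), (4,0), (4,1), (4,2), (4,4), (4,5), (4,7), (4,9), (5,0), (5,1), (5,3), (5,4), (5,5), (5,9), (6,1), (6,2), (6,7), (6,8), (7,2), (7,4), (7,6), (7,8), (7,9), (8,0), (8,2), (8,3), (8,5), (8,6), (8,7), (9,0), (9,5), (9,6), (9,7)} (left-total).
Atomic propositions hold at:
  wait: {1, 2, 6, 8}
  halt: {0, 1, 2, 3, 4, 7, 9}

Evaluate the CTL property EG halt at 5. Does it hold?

No

EG halt: greatest fixpoint, start Z0 = {0, 1, 2, 3, 4, 7, 9}, keep only states in Sat with some successor in Z. Already a fixed point.
Sat(EG halt) = {0, 1, 2, 3, 4, 7, 9}
5 ∉ Sat(EG halt) = {0, 1, 2, 3, 4, 7, 9}, so the formula does not hold at 5.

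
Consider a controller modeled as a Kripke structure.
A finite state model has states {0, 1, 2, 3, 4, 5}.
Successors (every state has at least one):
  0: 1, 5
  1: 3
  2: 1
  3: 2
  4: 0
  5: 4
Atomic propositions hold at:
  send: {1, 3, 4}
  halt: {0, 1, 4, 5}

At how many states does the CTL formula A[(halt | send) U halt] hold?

4

Sat(halt | send) = {0, 1, 3, 4, 5}
A[(halt | send) U halt]: least fixpoint, start Z0 = Sat(halt) = {0, 1, 4, 5}, add states in Sat(halt | send) with every successor in Z. Already a fixed point.
Sat(A[(halt | send) U halt]) = {0, 1, 4, 5}
|Sat(A[(halt | send) U halt])| = |{0, 1, 4, 5}| = 4.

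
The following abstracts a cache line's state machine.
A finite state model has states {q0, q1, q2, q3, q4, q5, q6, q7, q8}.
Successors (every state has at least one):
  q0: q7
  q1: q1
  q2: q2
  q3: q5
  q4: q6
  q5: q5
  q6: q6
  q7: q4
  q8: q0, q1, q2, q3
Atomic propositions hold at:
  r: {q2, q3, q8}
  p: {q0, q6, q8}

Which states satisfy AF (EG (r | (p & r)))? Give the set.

Sat(p & r) = {q8}
Sat(r | (p & r)) = {q2, q3, q8}
EG (r | (p & r)): greatest fixpoint, start Z0 = {q2, q3, q8}, keep only states in Sat with some successor in Z. Z1 = {q2, q8}; fixed.
Sat(EG (r | (p & r))) = {q2, q8}
AF (EG (r | (p & r))): least fixpoint, start Z0 = {q2, q8}, add states with every successor in Z. Already a fixed point.
Sat(AF (EG (r | (p & r)))) = {q2, q8}

{q2, q8}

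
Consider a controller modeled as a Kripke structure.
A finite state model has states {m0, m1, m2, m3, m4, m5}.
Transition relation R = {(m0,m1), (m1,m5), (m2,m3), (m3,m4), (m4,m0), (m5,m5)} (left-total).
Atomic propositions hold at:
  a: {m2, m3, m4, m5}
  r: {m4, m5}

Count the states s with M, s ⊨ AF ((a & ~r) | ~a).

Sat(~r) = {m0, m1, m2, m3}
Sat(a & ~r) = {m2, m3}
Sat(~a) = {m0, m1}
Sat((a & ~r) | ~a) = {m0, m1, m2, m3}
AF ((a & ~r) | ~a): least fixpoint, start Z0 = {m0, m1, m2, m3}, add states with every successor in Z. Z1 = {m0, m1, m2, m3, m4}; fixed.
Sat(AF ((a & ~r) | ~a)) = {m0, m1, m2, m3, m4}
|Sat(AF ((a & ~r) | ~a))| = |{m0, m1, m2, m3, m4}| = 5.

5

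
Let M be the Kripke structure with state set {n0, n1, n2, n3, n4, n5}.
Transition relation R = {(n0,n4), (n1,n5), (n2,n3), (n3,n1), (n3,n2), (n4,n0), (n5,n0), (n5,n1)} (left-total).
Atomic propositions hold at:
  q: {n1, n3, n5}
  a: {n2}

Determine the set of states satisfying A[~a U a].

Sat(~a) = {n0, n1, n3, n4, n5}
A[~a U a]: least fixpoint, start Z0 = Sat(a) = {n2}, add states in Sat(~a) with every successor in Z. Already a fixed point.
Sat(A[~a U a]) = {n2}

{n2}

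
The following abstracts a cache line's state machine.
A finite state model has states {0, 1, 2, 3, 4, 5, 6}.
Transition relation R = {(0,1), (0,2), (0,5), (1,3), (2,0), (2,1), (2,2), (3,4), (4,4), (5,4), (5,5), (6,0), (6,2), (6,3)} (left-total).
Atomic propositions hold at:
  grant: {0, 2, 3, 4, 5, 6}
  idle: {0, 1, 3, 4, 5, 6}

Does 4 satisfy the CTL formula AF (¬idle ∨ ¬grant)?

No

Sat(¬idle) = {2}
Sat(¬grant) = {1}
Sat(¬idle ∨ ¬grant) = {1, 2}
AF (¬idle ∨ ¬grant): least fixpoint, start Z0 = {1, 2}, add states with every successor in Z. Already a fixed point.
Sat(AF (¬idle ∨ ¬grant)) = {1, 2}
4 ∉ Sat(AF (¬idle ∨ ¬grant)) = {1, 2}, so the formula does not hold at 4.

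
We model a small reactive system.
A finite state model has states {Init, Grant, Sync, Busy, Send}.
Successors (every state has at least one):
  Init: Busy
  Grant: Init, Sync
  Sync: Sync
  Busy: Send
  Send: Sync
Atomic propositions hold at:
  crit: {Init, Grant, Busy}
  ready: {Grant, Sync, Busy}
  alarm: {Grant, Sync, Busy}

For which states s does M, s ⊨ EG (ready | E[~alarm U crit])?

{Grant, Sync}

Sat(~alarm) = {Init, Send}
E[~alarm U crit]: least fixpoint, start Z0 = Sat(crit) = {Init, Grant, Busy}, add states in Sat(~alarm) with some successor in Z. Already a fixed point.
Sat(E[~alarm U crit]) = {Init, Grant, Busy}
Sat(ready | E[~alarm U crit]) = {Init, Grant, Sync, Busy}
EG (ready | E[~alarm U crit]): greatest fixpoint, start Z0 = {Init, Grant, Sync, Busy}, keep only states in Sat with some successor in Z. Z1 = {Init, Grant, Sync}; Z2 = {Grant, Sync}; fixed.
Sat(EG (ready | E[~alarm U crit])) = {Grant, Sync}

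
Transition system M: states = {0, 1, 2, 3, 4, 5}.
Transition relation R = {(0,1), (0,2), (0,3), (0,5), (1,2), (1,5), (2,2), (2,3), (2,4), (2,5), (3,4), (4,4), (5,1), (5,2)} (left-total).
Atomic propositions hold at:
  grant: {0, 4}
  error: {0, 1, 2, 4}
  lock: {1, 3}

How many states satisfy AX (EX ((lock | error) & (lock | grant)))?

Sat(lock | error) = {0, 1, 2, 3, 4}
Sat(lock | grant) = {0, 1, 3, 4}
Sat((lock | error) & (lock | grant)) = {0, 1, 3, 4}
Sat(EX ((lock | error) & (lock | grant))) = {s : some successor in {0, 1, 3, 4}} = {0, 2, 3, 4, 5}
Sat(AX (EX ((lock | error) & (lock | grant)))) = {s : every successor in {0, 2, 3, 4, 5}} = {1, 2, 3, 4}
|Sat(AX (EX ((lock | error) & (lock | grant))))| = |{1, 2, 3, 4}| = 4.

4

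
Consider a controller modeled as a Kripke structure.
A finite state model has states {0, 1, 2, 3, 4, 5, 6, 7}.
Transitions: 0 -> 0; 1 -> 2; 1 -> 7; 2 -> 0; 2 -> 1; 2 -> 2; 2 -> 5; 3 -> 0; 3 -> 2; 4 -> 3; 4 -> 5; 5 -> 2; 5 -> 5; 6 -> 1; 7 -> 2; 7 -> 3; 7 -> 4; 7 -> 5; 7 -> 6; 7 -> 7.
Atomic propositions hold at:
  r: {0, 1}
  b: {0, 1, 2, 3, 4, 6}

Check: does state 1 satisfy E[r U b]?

E[r U b]: least fixpoint, start Z0 = Sat(b) = {0, 1, 2, 3, 4, 6}, add states in Sat(r) with some successor in Z. Already a fixed point.
Sat(E[r U b]) = {0, 1, 2, 3, 4, 6}
1 ∈ Sat(E[r U b]) = {0, 1, 2, 3, 4, 6}, so the formula holds at 1.

Yes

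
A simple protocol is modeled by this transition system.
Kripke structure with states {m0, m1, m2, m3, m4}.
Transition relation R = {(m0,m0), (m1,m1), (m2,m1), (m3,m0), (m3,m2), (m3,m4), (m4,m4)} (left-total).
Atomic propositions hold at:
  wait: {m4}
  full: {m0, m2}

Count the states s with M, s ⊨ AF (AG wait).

1

AG wait: greatest fixpoint, start Z0 = {m4}, keep only states in Sat with every successor in Z. Already a fixed point.
Sat(AG wait) = {m4}
AF (AG wait): least fixpoint, start Z0 = {m4}, add states with every successor in Z. Already a fixed point.
Sat(AF (AG wait)) = {m4}
|Sat(AF (AG wait))| = |{m4}| = 1.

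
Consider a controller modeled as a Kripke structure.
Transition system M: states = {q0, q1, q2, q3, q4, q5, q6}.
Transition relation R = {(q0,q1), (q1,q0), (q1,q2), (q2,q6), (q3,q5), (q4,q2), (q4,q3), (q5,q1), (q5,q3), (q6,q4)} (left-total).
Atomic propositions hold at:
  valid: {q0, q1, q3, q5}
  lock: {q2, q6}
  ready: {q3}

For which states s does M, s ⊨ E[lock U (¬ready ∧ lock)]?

Sat(¬ready) = {q0, q1, q2, q4, q5, q6}
Sat(¬ready ∧ lock) = {q2, q6}
E[lock U (¬ready ∧ lock)]: least fixpoint, start Z0 = Sat((¬ready ∧ lock)) = {q2, q6}, add states in Sat(lock) with some successor in Z. Already a fixed point.
Sat(E[lock U (¬ready ∧ lock)]) = {q2, q6}

{q2, q6}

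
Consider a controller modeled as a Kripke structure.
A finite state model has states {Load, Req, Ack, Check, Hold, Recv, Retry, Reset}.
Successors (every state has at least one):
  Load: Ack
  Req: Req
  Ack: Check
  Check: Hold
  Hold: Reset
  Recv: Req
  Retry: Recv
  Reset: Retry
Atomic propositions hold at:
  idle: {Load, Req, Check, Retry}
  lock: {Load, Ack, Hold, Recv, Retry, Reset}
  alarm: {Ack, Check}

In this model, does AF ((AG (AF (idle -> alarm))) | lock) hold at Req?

Sat(idle -> alarm) = {Ack, Check, Hold, Recv, Reset}
AF (idle -> alarm): least fixpoint, start Z0 = {Ack, Check, Hold, Recv, Reset}, add states with every successor in Z. Z1 = {Load, Ack, Check, Hold, Recv, Retry, Reset}; fixed.
Sat(AF (idle -> alarm)) = {Load, Ack, Check, Hold, Recv, Retry, Reset}
AG (AF (idle -> alarm)): greatest fixpoint, start Z0 = {Load, Ack, Check, Hold, Recv, Retry, Reset}, keep only states in Sat with every successor in Z. Z1 = {Load, Ack, Check, Hold, Retry, Reset}; Z2 = {Load, Ack, Check, Hold, Reset}; Z3 = {Load, Ack, Check, Hold}; Z4 = {Load, Ack, Check}; Z5 = {Load, Ack}; Z6 = {Load}; Z7 = ∅; fixed.
Sat(AG (AF (idle -> alarm))) = ∅
Sat((AG (AF (idle -> alarm))) | lock) = {Load, Ack, Hold, Recv, Retry, Reset}
AF ((AG (AF (idle -> alarm))) | lock): least fixpoint, start Z0 = {Load, Ack, Hold, Recv, Retry, Reset}, add states with every successor in Z. Z1 = {Load, Ack, Check, Hold, Recv, Retry, Reset}; fixed.
Sat(AF ((AG (AF (idle -> alarm))) | lock)) = {Load, Ack, Check, Hold, Recv, Retry, Reset}
Req ∉ Sat(AF ((AG (AF (idle -> alarm))) | lock)) = {Load, Ack, Check, Hold, Recv, Retry, Reset}, so the formula does not hold at Req.

No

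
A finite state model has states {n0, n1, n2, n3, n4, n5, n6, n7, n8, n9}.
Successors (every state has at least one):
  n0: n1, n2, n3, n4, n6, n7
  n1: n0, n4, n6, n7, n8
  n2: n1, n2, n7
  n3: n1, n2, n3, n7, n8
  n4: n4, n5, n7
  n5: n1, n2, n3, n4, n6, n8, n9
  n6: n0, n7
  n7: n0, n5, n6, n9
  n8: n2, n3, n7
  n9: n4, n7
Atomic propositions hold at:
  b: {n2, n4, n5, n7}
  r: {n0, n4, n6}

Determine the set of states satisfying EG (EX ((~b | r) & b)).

Sat(~b) = {n0, n1, n3, n6, n8, n9}
Sat(~b | r) = {n0, n1, n3, n4, n6, n8, n9}
Sat((~b | r) & b) = {n4}
Sat(EX ((~b | r) & b)) = {s : some successor in {n4}} = {n0, n1, n4, n5, n9}
EG (EX ((~b | r) & b)): greatest fixpoint, start Z0 = {n0, n1, n4, n5, n9}, keep only states in Sat with some successor in Z. Already a fixed point.
Sat(EG (EX ((~b | r) & b))) = {n0, n1, n4, n5, n9}

{n0, n1, n4, n5, n9}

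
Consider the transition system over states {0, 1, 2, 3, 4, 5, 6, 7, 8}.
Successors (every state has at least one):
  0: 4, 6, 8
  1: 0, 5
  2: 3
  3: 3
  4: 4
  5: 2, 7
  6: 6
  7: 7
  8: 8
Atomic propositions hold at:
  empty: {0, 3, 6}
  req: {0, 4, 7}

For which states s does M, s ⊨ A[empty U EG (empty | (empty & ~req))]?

Sat(~req) = {1, 2, 3, 5, 6, 8}
Sat(empty & ~req) = {3, 6}
Sat(empty | (empty & ~req)) = {0, 3, 6}
EG (empty | (empty & ~req)): greatest fixpoint, start Z0 = {0, 3, 6}, keep only states in Sat with some successor in Z. Already a fixed point.
Sat(EG (empty | (empty & ~req))) = {0, 3, 6}
A[empty U EG (empty | (empty & ~req))]: least fixpoint, start Z0 = Sat(EG (empty | (empty & ~req))) = {0, 3, 6}, add states in Sat(empty) with every successor in Z. Already a fixed point.
Sat(A[empty U EG (empty | (empty & ~req))]) = {0, 3, 6}

{0, 3, 6}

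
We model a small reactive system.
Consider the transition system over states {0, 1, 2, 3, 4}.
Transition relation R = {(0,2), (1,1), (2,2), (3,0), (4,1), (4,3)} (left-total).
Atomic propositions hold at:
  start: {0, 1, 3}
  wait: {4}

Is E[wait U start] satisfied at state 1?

Yes

E[wait U start]: least fixpoint, start Z0 = Sat(start) = {0, 1, 3}, add states in Sat(wait) with some successor in Z. Z1 = {0, 1, 3, 4}; fixed.
Sat(E[wait U start]) = {0, 1, 3, 4}
1 ∈ Sat(E[wait U start]) = {0, 1, 3, 4}, so the formula holds at 1.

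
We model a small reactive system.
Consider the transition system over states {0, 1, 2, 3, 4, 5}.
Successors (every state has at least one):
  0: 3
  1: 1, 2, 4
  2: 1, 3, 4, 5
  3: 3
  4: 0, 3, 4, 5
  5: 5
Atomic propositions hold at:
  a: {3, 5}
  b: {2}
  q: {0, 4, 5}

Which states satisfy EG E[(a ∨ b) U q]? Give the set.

Sat(a ∨ b) = {2, 3, 5}
E[(a ∨ b) U q]: least fixpoint, start Z0 = Sat(q) = {0, 4, 5}, add states in Sat(a ∨ b) with some successor in Z. Z1 = {0, 2, 4, 5}; fixed.
Sat(E[(a ∨ b) U q]) = {0, 2, 4, 5}
EG E[(a ∨ b) U q]: greatest fixpoint, start Z0 = {0, 2, 4, 5}, keep only states in Sat with some successor in Z. Z1 = {2, 4, 5}; fixed.
Sat(EG E[(a ∨ b) U q]) = {2, 4, 5}

{2, 4, 5}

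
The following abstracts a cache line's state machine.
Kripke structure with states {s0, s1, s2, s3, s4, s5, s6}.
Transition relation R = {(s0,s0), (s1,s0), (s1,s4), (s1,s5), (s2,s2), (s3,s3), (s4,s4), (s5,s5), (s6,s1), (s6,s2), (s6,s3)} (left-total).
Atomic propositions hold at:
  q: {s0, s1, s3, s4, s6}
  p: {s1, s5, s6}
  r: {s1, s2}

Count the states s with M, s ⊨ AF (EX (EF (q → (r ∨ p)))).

4

Sat(r ∨ p) = {s1, s2, s5, s6}
Sat(q → (r ∨ p)) = {s1, s2, s5, s6}
EF (q → (r ∨ p)): least fixpoint, start Z0 = {s1, s2, s5, s6}, add states with some successor in Z. Already a fixed point.
Sat(EF (q → (r ∨ p))) = {s1, s2, s5, s6}
Sat(EX (EF (q → (r ∨ p)))) = {s : some successor in {s1, s2, s5, s6}} = {s1, s2, s5, s6}
AF (EX (EF (q → (r ∨ p)))): least fixpoint, start Z0 = {s1, s2, s5, s6}, add states with every successor in Z. Already a fixed point.
Sat(AF (EX (EF (q → (r ∨ p))))) = {s1, s2, s5, s6}
|Sat(AF (EX (EF (q → (r ∨ p)))))| = |{s1, s2, s5, s6}| = 4.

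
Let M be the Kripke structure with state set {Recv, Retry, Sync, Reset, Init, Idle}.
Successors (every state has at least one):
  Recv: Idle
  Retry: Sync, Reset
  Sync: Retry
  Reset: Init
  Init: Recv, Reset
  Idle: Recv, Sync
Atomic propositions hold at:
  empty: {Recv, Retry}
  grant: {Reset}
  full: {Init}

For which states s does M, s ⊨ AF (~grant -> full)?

Sat(~grant) = {Recv, Retry, Sync, Init, Idle}
Sat(~grant -> full) = {Reset, Init}
AF (~grant -> full): least fixpoint, start Z0 = {Reset, Init}, add states with every successor in Z. Already a fixed point.
Sat(AF (~grant -> full)) = {Reset, Init}

{Reset, Init}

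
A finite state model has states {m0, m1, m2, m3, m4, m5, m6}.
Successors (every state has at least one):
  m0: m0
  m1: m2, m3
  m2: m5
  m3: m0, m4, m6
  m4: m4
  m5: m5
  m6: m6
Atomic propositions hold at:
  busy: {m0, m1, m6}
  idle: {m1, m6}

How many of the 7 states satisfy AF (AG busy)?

AG busy: greatest fixpoint, start Z0 = {m0, m1, m6}, keep only states in Sat with every successor in Z. Z1 = {m0, m6}; fixed.
Sat(AG busy) = {m0, m6}
AF (AG busy): least fixpoint, start Z0 = {m0, m6}, add states with every successor in Z. Already a fixed point.
Sat(AF (AG busy)) = {m0, m6}
|Sat(AF (AG busy))| = |{m0, m6}| = 2.

2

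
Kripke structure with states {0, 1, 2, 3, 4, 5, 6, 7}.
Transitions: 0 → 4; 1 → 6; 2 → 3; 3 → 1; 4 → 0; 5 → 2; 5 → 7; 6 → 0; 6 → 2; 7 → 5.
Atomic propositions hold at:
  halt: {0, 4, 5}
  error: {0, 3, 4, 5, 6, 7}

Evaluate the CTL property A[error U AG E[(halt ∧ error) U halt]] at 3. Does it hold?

Sat(halt ∧ error) = {0, 4, 5}
E[(halt ∧ error) U halt]: least fixpoint, start Z0 = Sat(halt) = {0, 4, 5}, add states in Sat(halt ∧ error) with some successor in Z. Already a fixed point.
Sat(E[(halt ∧ error) U halt]) = {0, 4, 5}
AG E[(halt ∧ error) U halt]: greatest fixpoint, start Z0 = {0, 4, 5}, keep only states in Sat with every successor in Z. Z1 = {0, 4}; fixed.
Sat(AG E[(halt ∧ error) U halt]) = {0, 4}
A[error U AG E[(halt ∧ error) U halt]]: least fixpoint, start Z0 = Sat(AG E[(halt ∧ error) U halt]) = {0, 4}, add states in Sat(error) with every successor in Z. Already a fixed point.
Sat(A[error U AG E[(halt ∧ error) U halt]]) = {0, 4}
3 ∉ Sat(A[error U AG E[(halt ∧ error) U halt]]) = {0, 4}, so the formula does not hold at 3.

No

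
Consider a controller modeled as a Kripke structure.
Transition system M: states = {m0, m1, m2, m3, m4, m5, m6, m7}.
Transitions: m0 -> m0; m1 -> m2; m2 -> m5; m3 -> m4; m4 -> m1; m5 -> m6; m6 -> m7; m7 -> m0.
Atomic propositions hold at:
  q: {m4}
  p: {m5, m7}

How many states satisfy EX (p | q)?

3

Sat(p | q) = {m4, m5, m7}
Sat(EX (p | q)) = {s : some successor in {m4, m5, m7}} = {m2, m3, m6}
|Sat(EX (p | q))| = |{m2, m3, m6}| = 3.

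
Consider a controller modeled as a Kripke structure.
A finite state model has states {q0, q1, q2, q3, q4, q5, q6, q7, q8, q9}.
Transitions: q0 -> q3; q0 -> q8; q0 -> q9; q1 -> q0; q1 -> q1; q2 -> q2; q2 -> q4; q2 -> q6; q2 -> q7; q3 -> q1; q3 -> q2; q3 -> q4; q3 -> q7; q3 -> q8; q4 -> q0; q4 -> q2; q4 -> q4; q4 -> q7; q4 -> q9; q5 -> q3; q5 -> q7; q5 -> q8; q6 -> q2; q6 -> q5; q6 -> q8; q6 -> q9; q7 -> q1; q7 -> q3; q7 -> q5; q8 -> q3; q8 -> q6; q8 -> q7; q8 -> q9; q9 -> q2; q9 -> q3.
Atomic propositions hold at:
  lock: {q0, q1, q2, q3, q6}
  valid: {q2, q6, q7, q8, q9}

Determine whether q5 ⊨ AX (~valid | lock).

No

Sat(~valid) = {q0, q1, q3, q4, q5}
Sat(~valid | lock) = {q0, q1, q2, q3, q4, q5, q6}
Sat(AX (~valid | lock)) = {s : every successor in {q0, q1, q2, q3, q4, q5, q6}} = {q1, q7, q9}
q5 ∉ Sat(AX (~valid | lock)) = {q1, q7, q9}, so the formula does not hold at q5.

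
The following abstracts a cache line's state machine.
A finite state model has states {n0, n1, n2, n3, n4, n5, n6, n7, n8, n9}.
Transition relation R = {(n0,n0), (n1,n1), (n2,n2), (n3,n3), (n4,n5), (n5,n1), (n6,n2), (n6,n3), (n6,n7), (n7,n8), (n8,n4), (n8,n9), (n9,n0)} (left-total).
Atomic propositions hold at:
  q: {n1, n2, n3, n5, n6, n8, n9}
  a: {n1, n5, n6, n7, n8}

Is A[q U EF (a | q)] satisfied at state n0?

Sat(a | q) = {n1, n2, n3, n5, n6, n7, n8, n9}
EF (a | q): least fixpoint, start Z0 = {n1, n2, n3, n5, n6, n7, n8, n9}, add states with some successor in Z. Z1 = {n1, n2, n3, n4, n5, n6, n7, n8, n9}; fixed.
Sat(EF (a | q)) = {n1, n2, n3, n4, n5, n6, n7, n8, n9}
A[q U EF (a | q)]: least fixpoint, start Z0 = Sat(EF (a | q)) = {n1, n2, n3, n4, n5, n6, n7, n8, n9}, add states in Sat(q) with every successor in Z. Already a fixed point.
Sat(A[q U EF (a | q)]) = {n1, n2, n3, n4, n5, n6, n7, n8, n9}
n0 ∉ Sat(A[q U EF (a | q)]) = {n1, n2, n3, n4, n5, n6, n7, n8, n9}, so the formula does not hold at n0.

No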